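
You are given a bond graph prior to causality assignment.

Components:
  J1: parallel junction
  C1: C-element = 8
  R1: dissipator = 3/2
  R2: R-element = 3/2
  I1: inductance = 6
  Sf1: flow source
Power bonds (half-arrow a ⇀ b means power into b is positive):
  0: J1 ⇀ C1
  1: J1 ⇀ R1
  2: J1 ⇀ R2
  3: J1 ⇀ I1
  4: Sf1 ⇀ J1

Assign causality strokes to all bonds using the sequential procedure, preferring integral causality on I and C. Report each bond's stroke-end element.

b4 stroke→Sf1  (Sf1: flow source, stroke at near end)
b0 stroke→J1  (C1 integral (e out))
b1 stroke→R1  (J1 effort already set via bond 0)
b2 stroke→R2  (J1 effort already set via bond 0)
b3 stroke→I1  (common-e at J1 fixed by 0)

bond 0 |J1
bond 1 |R1
bond 2 |R2
bond 3 |I1
bond 4 |Sf1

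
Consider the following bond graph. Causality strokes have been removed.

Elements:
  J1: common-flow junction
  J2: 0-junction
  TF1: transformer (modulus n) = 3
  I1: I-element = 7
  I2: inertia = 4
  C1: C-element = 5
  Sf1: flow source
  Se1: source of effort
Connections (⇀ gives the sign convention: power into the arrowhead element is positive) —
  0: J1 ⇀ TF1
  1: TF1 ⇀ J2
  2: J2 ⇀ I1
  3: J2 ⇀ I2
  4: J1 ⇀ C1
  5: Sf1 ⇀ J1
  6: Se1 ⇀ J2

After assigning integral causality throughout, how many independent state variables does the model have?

3  (C1, I1, I2 all integral)

#5 |Sf1  (Sf1 (Sf) sets flow on bond)
#6 |J2  (Se1: effort source, stroke at far end)
#0 |J1  (J1: bond 5 brought flow, rest push out)
#4 |J1  (1-jn J1 has f-setter on 5)
#1 |TF1  (J2: bond 6 brought effort, rest push out)
#2 |I1  (0-jn J2 has e-setter on 6)
#3 |I2  (J2 effort already set via bond 6)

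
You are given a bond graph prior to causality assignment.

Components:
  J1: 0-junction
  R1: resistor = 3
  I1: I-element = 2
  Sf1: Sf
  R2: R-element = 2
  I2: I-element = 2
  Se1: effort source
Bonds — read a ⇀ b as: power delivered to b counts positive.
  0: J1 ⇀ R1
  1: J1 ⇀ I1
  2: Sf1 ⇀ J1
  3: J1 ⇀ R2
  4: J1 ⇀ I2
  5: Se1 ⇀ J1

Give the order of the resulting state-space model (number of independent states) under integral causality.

2  (I1, I2 all integral)

b2 →Sf1  (source Sf1 imposes f)
b5 →J1  (source Se1 imposes e)
b0 →R1  (J1 effort already set via bond 5)
b1 →I1  (0-jn J1 has e-setter on 5)
b3 →R2  (common-e at J1 fixed by 5)
b4 →I2  (J1: bond 5 brought effort, rest push out)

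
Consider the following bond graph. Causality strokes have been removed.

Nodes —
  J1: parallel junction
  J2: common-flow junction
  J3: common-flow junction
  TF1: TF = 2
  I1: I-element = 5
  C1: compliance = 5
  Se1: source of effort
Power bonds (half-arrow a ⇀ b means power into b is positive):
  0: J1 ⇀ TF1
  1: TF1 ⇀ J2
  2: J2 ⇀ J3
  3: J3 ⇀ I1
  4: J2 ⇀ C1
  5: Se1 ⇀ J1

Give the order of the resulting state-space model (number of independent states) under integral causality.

#5 →J1  (source Se1 imposes e)
#0 →TF1  (0-jn J1 has e-setter on 5)
#1 →J2  (through TF1, causality passes straight; one stroke at TF1)
#3 →I1  (prefer integral on I1)
#2 →J3  (1-jn J3 has f-setter on 3)
#4 →J2  (1-jn J2 has f-setter on 2)

2  (C1, I1 all integral)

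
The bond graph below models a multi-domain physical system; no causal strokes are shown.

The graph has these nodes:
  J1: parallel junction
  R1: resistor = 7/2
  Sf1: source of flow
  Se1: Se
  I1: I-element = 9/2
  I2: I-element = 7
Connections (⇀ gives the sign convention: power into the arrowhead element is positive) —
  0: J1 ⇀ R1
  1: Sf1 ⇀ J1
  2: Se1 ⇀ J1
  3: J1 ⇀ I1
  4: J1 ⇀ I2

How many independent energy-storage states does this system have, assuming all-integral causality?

2  (I1, I2 all integral)

bond 1 →Sf1  (Sf1: flow source, stroke at near end)
bond 2 →J1  (Se1 (Se) sets effort on bond)
bond 0 →R1  (0-jn J1 has e-setter on 2)
bond 3 →I1  (common-e at J1 fixed by 2)
bond 4 →I2  (common-e at J1 fixed by 2)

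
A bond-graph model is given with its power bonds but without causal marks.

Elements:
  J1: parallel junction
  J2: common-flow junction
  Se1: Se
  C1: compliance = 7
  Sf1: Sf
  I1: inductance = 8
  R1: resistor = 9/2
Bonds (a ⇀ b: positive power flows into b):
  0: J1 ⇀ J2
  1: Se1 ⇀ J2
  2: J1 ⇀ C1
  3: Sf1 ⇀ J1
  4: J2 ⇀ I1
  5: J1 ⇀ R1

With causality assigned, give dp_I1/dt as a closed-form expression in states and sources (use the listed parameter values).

dp_I1/dt = E_Se1 + q_C1/7

β1 stroke→J2  (Se1 fixes effort; stroke away)
β3 stroke→Sf1  (Sf1 fixes flow; stroke at Sf1)
β2 stroke→J1  (C1 integral (e out))
β0 stroke→J2  (0-jn J1 has e-setter on 2)
β5 stroke→R1  (J1 effort already set via bond 2)
β4 stroke→I1  (closing 1-jn rule on J2)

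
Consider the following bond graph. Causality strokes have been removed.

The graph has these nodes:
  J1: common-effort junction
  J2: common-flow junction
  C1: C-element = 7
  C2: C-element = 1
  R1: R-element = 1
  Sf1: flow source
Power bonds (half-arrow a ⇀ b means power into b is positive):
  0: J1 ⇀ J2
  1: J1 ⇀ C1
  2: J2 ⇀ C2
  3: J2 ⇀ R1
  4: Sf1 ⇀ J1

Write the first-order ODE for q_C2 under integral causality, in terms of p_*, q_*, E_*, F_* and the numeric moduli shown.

dq_C2/dt = q_C1/7 - q_C2

bond 4 stroke→Sf1  (Sf1: flow source, stroke at near end)
bond 1 stroke→J1  (C1 outputs effort q/C1)
bond 0 stroke→J2  (0-jn J1 has e-setter on 1)
bond 2 stroke→J2  (C2 outputs effort q/C2)
bond 3 stroke→R1  (only one flow-in slot at J2)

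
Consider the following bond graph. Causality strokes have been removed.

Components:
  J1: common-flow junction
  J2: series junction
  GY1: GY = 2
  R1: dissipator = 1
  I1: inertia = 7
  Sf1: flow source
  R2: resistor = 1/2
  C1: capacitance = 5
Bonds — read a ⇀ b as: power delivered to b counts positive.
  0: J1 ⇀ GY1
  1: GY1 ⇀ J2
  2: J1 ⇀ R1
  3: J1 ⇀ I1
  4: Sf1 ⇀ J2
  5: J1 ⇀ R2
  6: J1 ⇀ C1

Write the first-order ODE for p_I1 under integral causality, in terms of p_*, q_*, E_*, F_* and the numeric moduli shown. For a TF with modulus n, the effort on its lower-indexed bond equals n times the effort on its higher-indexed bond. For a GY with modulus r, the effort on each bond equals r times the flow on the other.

b4 |Sf1  (Sf1 (Sf) sets flow on bond)
b1 |J2  (J2: bond 4 brought flow, rest push out)
b0 |J1  (GY GY1: same side as bond 1)
b3 |I1  (I1: I, integral causality)
b2 |J1  (J1: bond 3 brought flow, rest push out)
b5 |J1  (common-f at J1 fixed by 3)
b6 |J1  (common-f at J1 fixed by 3)

dp_I1/dt = -2*F_Sf1 - 3*p_I1/14 - q_C1/5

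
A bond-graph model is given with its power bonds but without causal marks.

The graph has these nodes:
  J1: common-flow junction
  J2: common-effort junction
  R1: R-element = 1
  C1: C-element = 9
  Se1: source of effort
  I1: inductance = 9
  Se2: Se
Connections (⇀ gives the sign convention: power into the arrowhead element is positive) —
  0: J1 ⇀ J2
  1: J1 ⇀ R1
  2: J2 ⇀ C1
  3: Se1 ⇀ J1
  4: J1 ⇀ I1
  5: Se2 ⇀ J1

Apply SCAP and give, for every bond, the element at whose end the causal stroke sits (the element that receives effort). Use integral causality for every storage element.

b3 |J1  (Se1 fixes effort; stroke away)
b5 |J1  (Se2 (Se) sets effort on bond)
b2 |J2  (C1 outputs effort q/C1)
b0 |J1  (J2 effort already set via bond 2)
b4 |I1  (I1: I, integral causality)
b1 |J1  (J1: bond 4 brought flow, rest push out)

b0 |J1
b1 |J1
b2 |J2
b3 |J1
b4 |I1
b5 |J1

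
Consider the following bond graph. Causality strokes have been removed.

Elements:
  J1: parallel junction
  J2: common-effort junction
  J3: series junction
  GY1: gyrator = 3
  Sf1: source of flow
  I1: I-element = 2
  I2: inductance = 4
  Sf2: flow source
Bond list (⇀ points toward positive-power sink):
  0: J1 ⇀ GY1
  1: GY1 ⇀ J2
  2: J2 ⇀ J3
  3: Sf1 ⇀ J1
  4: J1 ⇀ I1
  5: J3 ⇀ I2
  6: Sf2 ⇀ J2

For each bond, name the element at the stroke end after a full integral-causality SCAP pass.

bond 3 |Sf1  (Sf1: flow source, stroke at near end)
bond 6 |Sf2  (Sf2: flow source, stroke at near end)
bond 4 |I1  (I1 outputs flow p/I1)
bond 0 |J1  (J1: last free bond brings effort in)
bond 1 |J2  (GY1: gyrator matches bond 0)
bond 2 |J3  (0-jn J2 has e-setter on 1)
bond 5 |I2  (closing 1-jn rule on J3)

#0 stroke→J1
#1 stroke→J2
#2 stroke→J3
#3 stroke→Sf1
#4 stroke→I1
#5 stroke→I2
#6 stroke→Sf2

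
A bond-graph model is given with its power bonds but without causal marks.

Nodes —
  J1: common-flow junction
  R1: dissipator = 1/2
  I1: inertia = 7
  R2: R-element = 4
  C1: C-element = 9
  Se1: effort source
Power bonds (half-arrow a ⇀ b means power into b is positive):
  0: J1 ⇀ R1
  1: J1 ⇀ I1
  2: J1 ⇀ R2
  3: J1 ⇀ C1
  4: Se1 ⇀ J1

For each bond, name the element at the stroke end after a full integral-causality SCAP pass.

β4 →J1  (source Se1 imposes e)
β1 →I1  (prefer integral on I1)
β0 →J1  (J1 flow already set via bond 1)
β2 →J1  (common-f at J1 fixed by 1)
β3 →J1  (J1 flow already set via bond 1)

#0 |J1
#1 |I1
#2 |J1
#3 |J1
#4 |J1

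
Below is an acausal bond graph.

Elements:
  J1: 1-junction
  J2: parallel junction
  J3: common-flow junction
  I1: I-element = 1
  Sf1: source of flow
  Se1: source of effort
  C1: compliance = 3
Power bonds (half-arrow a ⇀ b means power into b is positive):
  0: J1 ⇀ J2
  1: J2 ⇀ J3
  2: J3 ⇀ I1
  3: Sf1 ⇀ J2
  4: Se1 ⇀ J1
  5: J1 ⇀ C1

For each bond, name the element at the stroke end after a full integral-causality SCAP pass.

b0 stroke at J2
b1 stroke at J3
b2 stroke at I1
b3 stroke at Sf1
b4 stroke at J1
b5 stroke at J1

b3 →Sf1  (Sf1: flow source, stroke at near end)
b4 →J1  (Se1 (Se) sets effort on bond)
b2 →I1  (I1 integral (f out))
b1 →J3  (J3: bond 2 brought flow, rest push out)
b0 →J2  (only one effort-in slot at J2)
b5 →J1  (J1 flow already set via bond 0)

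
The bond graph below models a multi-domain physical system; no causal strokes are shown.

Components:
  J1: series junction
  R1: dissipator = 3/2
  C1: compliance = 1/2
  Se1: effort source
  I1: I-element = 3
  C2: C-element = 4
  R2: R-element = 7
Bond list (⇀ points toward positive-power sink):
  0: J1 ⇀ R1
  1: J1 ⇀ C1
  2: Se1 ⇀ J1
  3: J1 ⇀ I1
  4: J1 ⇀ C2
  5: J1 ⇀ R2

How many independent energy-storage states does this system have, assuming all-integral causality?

bond 2 stroke→J1  (Se1: effort source, stroke at far end)
bond 1 stroke→J1  (C1 outputs effort q/C1)
bond 3 stroke→I1  (I1 outputs flow p/I1)
bond 0 stroke→J1  (common-f at J1 fixed by 3)
bond 4 stroke→J1  (J1 flow already set via bond 3)
bond 5 stroke→J1  (J1 flow already set via bond 3)

3  (C1, C2, I1 all integral)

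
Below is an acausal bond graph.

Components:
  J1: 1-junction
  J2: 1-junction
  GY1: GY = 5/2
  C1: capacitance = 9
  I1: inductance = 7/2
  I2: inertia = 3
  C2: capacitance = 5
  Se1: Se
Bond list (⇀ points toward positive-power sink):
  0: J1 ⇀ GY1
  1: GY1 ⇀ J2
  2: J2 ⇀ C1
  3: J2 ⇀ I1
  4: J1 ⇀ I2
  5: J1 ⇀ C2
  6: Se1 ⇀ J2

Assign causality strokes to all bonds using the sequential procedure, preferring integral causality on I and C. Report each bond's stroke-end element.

b0 stroke at J1
b1 stroke at J2
b2 stroke at J2
b3 stroke at I1
b4 stroke at I2
b5 stroke at J1
b6 stroke at J2

b6 |J2  (Se1: effort source, stroke at far end)
b2 |J2  (C1 outputs effort q/C1)
b3 |I1  (prefer integral on I1)
b1 |J2  (1-jn J2 has f-setter on 3)
b0 |J1  (GY1 both-in/both-out from 1)
b4 |I2  (I2 outputs flow p/I2)
b5 |J1  (J1: bond 4 brought flow, rest push out)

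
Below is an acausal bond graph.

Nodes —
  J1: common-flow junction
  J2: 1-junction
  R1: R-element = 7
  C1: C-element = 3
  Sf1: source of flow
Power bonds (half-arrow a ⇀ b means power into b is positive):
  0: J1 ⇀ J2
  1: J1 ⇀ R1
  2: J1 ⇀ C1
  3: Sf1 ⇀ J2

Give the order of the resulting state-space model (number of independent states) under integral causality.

bond 3 stroke at Sf1  (Sf1: flow source, stroke at near end)
bond 0 stroke at J2  (common-f at J2 fixed by 3)
bond 1 stroke at J1  (J1 flow already set via bond 0)
bond 2 stroke at J1  (common-f at J1 fixed by 0)

1  (C1 all integral)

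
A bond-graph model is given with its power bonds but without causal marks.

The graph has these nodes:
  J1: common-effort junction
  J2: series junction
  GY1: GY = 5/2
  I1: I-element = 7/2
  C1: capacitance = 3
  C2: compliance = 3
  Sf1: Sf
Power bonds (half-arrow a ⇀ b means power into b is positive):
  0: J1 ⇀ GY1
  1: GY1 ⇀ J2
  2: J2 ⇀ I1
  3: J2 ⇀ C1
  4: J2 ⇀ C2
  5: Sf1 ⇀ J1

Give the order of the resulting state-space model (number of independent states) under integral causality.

#5 stroke at Sf1  (Sf1 (Sf) sets flow on bond)
#0 stroke at J1  (J1: last free bond brings effort in)
#1 stroke at J2  (GY1: gyrator matches bond 0)
#2 stroke at I1  (prefer integral on I1)
#3 stroke at J2  (J2 flow already set via bond 2)
#4 stroke at J2  (common-f at J2 fixed by 2)

3  (C1, C2, I1 all integral)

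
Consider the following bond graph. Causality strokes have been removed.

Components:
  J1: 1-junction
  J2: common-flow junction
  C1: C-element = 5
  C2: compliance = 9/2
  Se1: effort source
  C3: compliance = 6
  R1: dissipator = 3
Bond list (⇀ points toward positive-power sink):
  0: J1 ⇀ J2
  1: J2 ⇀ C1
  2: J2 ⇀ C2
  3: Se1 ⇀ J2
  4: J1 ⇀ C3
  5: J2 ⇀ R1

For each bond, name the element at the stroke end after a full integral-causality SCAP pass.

b0 →J2
b1 →J2
b2 →J2
b3 →J2
b4 →J1
b5 →R1

#3 stroke at J2  (Se1 (Se) sets effort on bond)
#1 stroke at J2  (C1 integral (e out))
#2 stroke at J2  (C2 integral (e out))
#4 stroke at J1  (C3 integral (e out))
#0 stroke at J2  (closing 1-jn rule on J1)
#5 stroke at R1  (J2 needs exactly one f-in)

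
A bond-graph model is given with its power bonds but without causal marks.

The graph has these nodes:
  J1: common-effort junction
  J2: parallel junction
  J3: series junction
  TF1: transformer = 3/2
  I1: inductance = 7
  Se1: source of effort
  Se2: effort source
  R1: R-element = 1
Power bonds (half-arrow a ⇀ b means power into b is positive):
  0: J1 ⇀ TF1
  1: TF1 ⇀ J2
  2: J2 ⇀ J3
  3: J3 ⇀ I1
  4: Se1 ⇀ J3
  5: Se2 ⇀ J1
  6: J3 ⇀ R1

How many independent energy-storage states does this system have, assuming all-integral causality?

1  (I1 all integral)

#4 stroke→J3  (Se1 fixes effort; stroke away)
#5 stroke→J1  (source Se2 imposes e)
#0 stroke→TF1  (0-jn J1 has e-setter on 5)
#1 stroke→J2  (TF TF1: opposite of bond 0)
#2 stroke→J3  (common-e at J2 fixed by 1)
#3 stroke→I1  (I1: I, integral causality)
#6 stroke→J3  (common-f at J3 fixed by 3)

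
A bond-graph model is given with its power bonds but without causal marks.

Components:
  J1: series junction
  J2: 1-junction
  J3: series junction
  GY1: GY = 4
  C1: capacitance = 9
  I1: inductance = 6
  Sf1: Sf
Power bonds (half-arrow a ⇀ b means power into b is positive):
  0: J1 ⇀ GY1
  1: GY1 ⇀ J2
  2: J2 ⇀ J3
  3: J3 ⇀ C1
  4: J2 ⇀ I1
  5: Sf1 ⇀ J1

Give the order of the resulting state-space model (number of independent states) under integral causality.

2  (C1, I1 all integral)

b5 |Sf1  (source Sf1 imposes f)
b0 |J1  (1-jn J1 has f-setter on 5)
b1 |J2  (through GY1, causality inverts; strokes same side of GY1)
b3 |J3  (prefer integral on C1)
b2 |J2  (J3: last free bond brings flow in)
b4 |I1  (only one flow-in slot at J2)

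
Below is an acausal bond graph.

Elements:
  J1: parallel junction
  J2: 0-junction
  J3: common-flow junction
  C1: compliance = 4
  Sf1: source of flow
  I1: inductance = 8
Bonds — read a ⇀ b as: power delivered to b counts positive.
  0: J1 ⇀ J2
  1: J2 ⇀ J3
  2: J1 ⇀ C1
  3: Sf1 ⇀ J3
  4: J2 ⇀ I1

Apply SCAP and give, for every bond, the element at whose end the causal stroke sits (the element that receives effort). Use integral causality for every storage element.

b0 |J2
b1 |J3
b2 |J1
b3 |Sf1
b4 |I1

b3 stroke at Sf1  (Sf1 (Sf) sets flow on bond)
b1 stroke at J3  (common-f at J3 fixed by 3)
b2 stroke at J1  (C1 outputs effort q/C1)
b0 stroke at J2  (0-jn J1 has e-setter on 2)
b4 stroke at I1  (0-jn J2 has e-setter on 0)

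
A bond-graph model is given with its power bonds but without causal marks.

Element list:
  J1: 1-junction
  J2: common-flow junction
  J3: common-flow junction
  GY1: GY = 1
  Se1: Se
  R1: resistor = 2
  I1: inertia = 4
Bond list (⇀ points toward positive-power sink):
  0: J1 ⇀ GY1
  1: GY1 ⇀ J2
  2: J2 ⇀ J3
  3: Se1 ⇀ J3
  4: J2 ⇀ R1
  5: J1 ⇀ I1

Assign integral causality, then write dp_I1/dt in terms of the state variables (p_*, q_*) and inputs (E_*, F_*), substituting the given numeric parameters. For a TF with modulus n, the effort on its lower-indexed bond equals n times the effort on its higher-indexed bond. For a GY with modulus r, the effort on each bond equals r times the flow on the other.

bond 3 stroke at J3  (Se1 fixes effort; stroke away)
bond 2 stroke at J2  (J3 needs exactly one f-in)
bond 5 stroke at I1  (prefer integral on I1)
bond 0 stroke at J1  (1-jn J1 has f-setter on 5)
bond 1 stroke at J2  (GY1: gyrator matches bond 0)
bond 4 stroke at R1  (J2: last free bond brings flow in)

dp_I1/dt = -E_Se1/2 - p_I1/8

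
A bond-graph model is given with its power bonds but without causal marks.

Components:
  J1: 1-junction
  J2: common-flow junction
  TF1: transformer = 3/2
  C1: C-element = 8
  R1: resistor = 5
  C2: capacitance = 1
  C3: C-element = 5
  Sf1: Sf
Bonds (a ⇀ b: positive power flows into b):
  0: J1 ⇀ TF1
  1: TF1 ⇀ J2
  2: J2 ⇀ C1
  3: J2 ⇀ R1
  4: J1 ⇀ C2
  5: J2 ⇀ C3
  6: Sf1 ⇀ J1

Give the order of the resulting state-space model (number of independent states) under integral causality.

3  (C1, C2, C3 all integral)

bond 6 |Sf1  (source Sf1 imposes f)
bond 0 |J1  (J1 flow already set via bond 6)
bond 4 |J1  (1-jn J1 has f-setter on 6)
bond 1 |TF1  (TF TF1: opposite of bond 0)
bond 2 |J2  (J2 flow already set via bond 1)
bond 3 |J2  (common-f at J2 fixed by 1)
bond 5 |J2  (J2 flow already set via bond 1)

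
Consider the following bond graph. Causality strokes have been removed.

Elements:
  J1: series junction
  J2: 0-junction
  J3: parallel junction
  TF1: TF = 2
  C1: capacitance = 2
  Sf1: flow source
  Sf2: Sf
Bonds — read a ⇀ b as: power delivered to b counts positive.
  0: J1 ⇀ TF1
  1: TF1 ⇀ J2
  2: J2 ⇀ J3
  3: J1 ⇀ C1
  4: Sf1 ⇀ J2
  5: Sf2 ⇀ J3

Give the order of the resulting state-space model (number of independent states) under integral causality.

b4 stroke→Sf1  (Sf1 (Sf) sets flow on bond)
b5 stroke→Sf2  (Sf2 (Sf) sets flow on bond)
b2 stroke→J3  (closing 0-jn rule on J3)
b1 stroke→J2  (closing 0-jn rule on J2)
b0 stroke→TF1  (TF1 one-in-one-out from 1)
b3 stroke→J1  (1-jn J1 has f-setter on 0)

1  (C1 all integral)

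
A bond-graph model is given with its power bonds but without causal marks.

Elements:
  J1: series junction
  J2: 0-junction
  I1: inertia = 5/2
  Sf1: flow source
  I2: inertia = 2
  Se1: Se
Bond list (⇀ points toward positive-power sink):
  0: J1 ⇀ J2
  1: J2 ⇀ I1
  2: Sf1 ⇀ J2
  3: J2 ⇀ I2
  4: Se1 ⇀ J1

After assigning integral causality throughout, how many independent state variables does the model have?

2  (I1, I2 all integral)

β2 |Sf1  (Sf1: flow source, stroke at near end)
β4 |J1  (source Se1 imposes e)
β0 |J2  (J1: last free bond brings flow in)
β1 |I1  (J2 effort already set via bond 0)
β3 |I2  (0-jn J2 has e-setter on 0)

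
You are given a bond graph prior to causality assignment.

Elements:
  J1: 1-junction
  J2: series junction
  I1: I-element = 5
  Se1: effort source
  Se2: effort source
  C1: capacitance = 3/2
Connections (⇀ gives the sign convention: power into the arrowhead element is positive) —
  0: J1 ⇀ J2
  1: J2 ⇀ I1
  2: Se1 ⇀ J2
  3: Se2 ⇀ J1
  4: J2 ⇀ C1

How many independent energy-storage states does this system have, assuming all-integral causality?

b2 stroke→J2  (Se1 fixes effort; stroke away)
b3 stroke→J1  (Se2: effort source, stroke at far end)
b0 stroke→J2  (J1 needs exactly one f-in)
b1 stroke→I1  (I1: I, integral causality)
b4 stroke→J2  (1-jn J2 has f-setter on 1)

2  (C1, I1 all integral)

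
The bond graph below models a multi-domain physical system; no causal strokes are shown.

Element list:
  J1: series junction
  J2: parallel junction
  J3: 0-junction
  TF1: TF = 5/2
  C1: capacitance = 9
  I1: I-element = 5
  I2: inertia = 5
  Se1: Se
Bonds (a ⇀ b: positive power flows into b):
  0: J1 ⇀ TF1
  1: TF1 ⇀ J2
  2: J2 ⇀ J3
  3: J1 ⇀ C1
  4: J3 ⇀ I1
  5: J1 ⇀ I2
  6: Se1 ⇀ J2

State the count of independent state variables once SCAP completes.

3  (C1, I1, I2 all integral)

β6 stroke→J2  (Se1: effort source, stroke at far end)
β1 stroke→TF1  (J2 effort already set via bond 6)
β2 stroke→J3  (J2: bond 6 brought effort, rest push out)
β4 stroke→I1  (J3: bond 2 brought effort, rest push out)
β0 stroke→J1  (TF1: transformer flips bond 1)
β3 stroke→J1  (C1 integral (e out))
β5 stroke→I2  (J1 needs exactly one f-in)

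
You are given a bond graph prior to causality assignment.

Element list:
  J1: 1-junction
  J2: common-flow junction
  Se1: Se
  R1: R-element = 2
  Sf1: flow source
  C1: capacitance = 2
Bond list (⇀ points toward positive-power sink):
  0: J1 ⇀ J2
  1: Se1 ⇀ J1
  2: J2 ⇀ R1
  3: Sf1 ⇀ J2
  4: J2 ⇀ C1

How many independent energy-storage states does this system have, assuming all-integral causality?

1  (C1 all integral)

b1 stroke at J1  (source Se1 imposes e)
b3 stroke at Sf1  (Sf1: flow source, stroke at near end)
b0 stroke at J2  (only one flow-in slot at J1)
b2 stroke at J2  (J2 flow already set via bond 3)
b4 stroke at J2  (J2: bond 3 brought flow, rest push out)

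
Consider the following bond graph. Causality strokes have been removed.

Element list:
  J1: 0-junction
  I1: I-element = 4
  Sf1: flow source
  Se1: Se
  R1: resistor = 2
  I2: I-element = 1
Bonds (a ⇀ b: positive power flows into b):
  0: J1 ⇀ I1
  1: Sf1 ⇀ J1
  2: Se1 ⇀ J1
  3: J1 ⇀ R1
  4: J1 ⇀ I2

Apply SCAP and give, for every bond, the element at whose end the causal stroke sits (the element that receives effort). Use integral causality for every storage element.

b1 stroke at Sf1  (Sf1 fixes flow; stroke at Sf1)
b2 stroke at J1  (source Se1 imposes e)
b0 stroke at I1  (J1 effort already set via bond 2)
b3 stroke at R1  (J1: bond 2 brought effort, rest push out)
b4 stroke at I2  (J1: bond 2 brought effort, rest push out)

b0 →I1
b1 →Sf1
b2 →J1
b3 →R1
b4 →I2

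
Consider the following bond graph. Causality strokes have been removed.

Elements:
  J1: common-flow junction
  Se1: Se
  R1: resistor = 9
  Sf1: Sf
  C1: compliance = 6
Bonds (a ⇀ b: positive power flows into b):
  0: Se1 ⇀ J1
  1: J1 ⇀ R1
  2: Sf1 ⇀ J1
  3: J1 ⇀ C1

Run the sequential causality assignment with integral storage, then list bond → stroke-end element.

β0 |J1
β1 |J1
β2 |Sf1
β3 |J1

bond 0 |J1  (Se1: effort source, stroke at far end)
bond 2 |Sf1  (Sf1 (Sf) sets flow on bond)
bond 1 |J1  (1-jn J1 has f-setter on 2)
bond 3 |J1  (common-f at J1 fixed by 2)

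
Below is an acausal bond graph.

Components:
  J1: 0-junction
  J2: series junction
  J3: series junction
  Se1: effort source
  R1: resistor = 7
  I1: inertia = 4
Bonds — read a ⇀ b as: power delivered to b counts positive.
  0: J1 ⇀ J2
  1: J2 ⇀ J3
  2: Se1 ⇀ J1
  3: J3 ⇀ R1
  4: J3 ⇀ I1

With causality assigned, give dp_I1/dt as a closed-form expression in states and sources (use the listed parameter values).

dp_I1/dt = E_Se1 - 7*p_I1/4

β2 stroke→J1  (Se1 (Se) sets effort on bond)
β0 stroke→J2  (common-e at J1 fixed by 2)
β1 stroke→J3  (only one flow-in slot at J2)
β4 stroke→I1  (I1 outputs flow p/I1)
β3 stroke→J3  (J3: bond 4 brought flow, rest push out)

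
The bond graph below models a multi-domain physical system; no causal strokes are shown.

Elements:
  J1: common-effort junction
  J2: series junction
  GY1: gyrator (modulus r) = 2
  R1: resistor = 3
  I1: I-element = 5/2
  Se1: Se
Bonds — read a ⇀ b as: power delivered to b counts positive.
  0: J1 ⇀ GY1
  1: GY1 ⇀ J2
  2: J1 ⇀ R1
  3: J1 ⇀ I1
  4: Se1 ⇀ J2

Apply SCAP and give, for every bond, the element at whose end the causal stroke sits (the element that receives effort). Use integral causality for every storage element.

b4 stroke at J2  (Se1 (Se) sets effort on bond)
b1 stroke at GY1  (closing 1-jn rule on J2)
b0 stroke at GY1  (GY GY1: same side as bond 1)
b3 stroke at I1  (prefer integral on I1)
b2 stroke at J1  (J1: last free bond brings effort in)

bond 0 stroke at GY1
bond 1 stroke at GY1
bond 2 stroke at J1
bond 3 stroke at I1
bond 4 stroke at J2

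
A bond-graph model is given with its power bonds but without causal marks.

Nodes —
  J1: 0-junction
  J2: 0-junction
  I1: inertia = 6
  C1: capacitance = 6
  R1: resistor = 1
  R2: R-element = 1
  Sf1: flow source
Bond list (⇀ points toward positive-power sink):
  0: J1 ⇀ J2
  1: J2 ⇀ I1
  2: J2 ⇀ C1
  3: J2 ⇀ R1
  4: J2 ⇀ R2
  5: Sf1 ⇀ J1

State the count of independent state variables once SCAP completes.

2  (C1, I1 all integral)

b5 stroke→Sf1  (Sf1 (Sf) sets flow on bond)
b0 stroke→J1  (J1 needs exactly one e-in)
b1 stroke→I1  (prefer integral on I1)
b2 stroke→J2  (C1 integral (e out))
b3 stroke→R1  (0-jn J2 has e-setter on 2)
b4 stroke→R2  (J2: bond 2 brought effort, rest push out)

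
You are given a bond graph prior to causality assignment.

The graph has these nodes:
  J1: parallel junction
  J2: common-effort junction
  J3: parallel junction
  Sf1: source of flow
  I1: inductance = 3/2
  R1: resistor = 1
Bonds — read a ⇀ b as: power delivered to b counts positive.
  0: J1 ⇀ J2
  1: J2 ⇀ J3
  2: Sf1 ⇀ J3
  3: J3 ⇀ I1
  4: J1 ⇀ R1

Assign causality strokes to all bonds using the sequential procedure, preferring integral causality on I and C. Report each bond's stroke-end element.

b0 |J2
b1 |J3
b2 |Sf1
b3 |I1
b4 |J1

#2 |Sf1  (Sf1: flow source, stroke at near end)
#3 |I1  (I1: I, integral causality)
#1 |J3  (only one effort-in slot at J3)
#0 |J2  (J2: last free bond brings effort in)
#4 |J1  (J1: last free bond brings effort in)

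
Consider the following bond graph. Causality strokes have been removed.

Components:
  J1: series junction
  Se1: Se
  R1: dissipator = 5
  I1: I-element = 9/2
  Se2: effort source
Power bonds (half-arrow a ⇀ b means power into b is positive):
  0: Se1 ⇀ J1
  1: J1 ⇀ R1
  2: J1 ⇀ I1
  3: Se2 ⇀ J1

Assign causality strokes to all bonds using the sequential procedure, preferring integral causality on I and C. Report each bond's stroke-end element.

β0 stroke→J1  (Se1: effort source, stroke at far end)
β3 stroke→J1  (Se2 (Se) sets effort on bond)
β2 stroke→I1  (I1 integral (f out))
β1 stroke→J1  (common-f at J1 fixed by 2)

β0 stroke→J1
β1 stroke→J1
β2 stroke→I1
β3 stroke→J1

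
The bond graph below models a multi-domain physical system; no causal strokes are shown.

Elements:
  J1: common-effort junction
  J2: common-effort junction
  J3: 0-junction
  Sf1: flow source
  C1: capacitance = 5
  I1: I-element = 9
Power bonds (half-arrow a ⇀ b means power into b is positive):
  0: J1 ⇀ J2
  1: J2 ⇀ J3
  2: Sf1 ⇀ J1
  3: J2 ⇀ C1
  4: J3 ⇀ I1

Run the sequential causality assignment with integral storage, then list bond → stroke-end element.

β0 stroke→J1
β1 stroke→J3
β2 stroke→Sf1
β3 stroke→J2
β4 stroke→I1

b2 stroke→Sf1  (source Sf1 imposes f)
b0 stroke→J1  (J1 needs exactly one e-in)
b3 stroke→J2  (C1 integral (e out))
b1 stroke→J3  (J2: bond 3 brought effort, rest push out)
b4 stroke→I1  (0-jn J3 has e-setter on 1)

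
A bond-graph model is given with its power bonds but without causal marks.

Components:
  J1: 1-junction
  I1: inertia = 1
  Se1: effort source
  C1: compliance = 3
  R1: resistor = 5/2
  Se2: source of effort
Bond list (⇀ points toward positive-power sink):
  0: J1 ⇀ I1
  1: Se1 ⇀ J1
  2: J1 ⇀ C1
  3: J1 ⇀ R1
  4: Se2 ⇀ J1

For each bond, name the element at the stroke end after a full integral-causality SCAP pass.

b0 stroke at I1
b1 stroke at J1
b2 stroke at J1
b3 stroke at J1
b4 stroke at J1

bond 1 stroke→J1  (Se1 (Se) sets effort on bond)
bond 4 stroke→J1  (source Se2 imposes e)
bond 0 stroke→I1  (I1 integral (f out))
bond 2 stroke→J1  (J1 flow already set via bond 0)
bond 3 stroke→J1  (common-f at J1 fixed by 0)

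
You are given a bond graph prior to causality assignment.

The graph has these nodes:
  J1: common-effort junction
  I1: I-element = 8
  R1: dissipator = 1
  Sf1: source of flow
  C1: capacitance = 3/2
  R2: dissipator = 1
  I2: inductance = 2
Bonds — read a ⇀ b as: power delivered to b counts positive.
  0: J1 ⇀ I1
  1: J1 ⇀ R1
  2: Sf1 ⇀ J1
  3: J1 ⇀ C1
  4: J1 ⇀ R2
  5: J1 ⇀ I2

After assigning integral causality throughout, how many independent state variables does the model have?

3  (C1, I1, I2 all integral)

#2 →Sf1  (Sf1: flow source, stroke at near end)
#0 →I1  (I1 outputs flow p/I1)
#3 →J1  (C1 outputs effort q/C1)
#1 →R1  (0-jn J1 has e-setter on 3)
#4 →R2  (common-e at J1 fixed by 3)
#5 →I2  (common-e at J1 fixed by 3)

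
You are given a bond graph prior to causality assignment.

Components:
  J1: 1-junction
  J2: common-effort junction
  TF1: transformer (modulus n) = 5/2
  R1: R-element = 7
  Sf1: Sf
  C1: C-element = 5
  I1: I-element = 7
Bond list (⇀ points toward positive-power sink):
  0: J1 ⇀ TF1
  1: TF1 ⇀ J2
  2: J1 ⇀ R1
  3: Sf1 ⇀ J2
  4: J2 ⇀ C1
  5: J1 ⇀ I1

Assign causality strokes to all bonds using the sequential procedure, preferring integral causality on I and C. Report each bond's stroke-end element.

bond 0 stroke→J1
bond 1 stroke→TF1
bond 2 stroke→J1
bond 3 stroke→Sf1
bond 4 stroke→J2
bond 5 stroke→I1

bond 3 stroke at Sf1  (Sf1 fixes flow; stroke at Sf1)
bond 4 stroke at J2  (C1: C, integral causality)
bond 1 stroke at TF1  (common-e at J2 fixed by 4)
bond 0 stroke at J1  (through TF1, causality passes straight; one stroke at TF1)
bond 5 stroke at I1  (I1 integral (f out))
bond 2 stroke at J1  (1-jn J1 has f-setter on 5)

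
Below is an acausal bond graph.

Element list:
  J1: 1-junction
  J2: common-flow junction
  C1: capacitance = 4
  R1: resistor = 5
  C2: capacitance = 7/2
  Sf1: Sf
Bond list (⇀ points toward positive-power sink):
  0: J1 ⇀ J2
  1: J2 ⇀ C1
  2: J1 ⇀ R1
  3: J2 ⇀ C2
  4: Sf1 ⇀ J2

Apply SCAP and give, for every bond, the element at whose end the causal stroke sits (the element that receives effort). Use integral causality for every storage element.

b4 stroke→Sf1  (source Sf1 imposes f)
b0 stroke→J2  (1-jn J2 has f-setter on 4)
b1 stroke→J2  (common-f at J2 fixed by 4)
b3 stroke→J2  (J2: bond 4 brought flow, rest push out)
b2 stroke→J1  (J1 flow already set via bond 0)

bond 0 stroke at J2
bond 1 stroke at J2
bond 2 stroke at J1
bond 3 stroke at J2
bond 4 stroke at Sf1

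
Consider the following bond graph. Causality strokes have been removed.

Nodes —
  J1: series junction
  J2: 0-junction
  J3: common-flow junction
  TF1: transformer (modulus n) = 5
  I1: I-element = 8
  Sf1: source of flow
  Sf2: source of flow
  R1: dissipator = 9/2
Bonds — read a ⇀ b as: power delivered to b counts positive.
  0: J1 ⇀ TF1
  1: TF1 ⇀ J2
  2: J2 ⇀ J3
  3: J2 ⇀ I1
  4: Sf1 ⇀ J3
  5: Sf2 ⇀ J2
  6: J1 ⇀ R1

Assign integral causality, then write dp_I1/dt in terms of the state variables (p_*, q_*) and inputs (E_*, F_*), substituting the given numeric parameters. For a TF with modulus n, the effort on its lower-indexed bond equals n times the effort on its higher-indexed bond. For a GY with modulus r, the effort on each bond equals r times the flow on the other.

bond 4 stroke at Sf1  (Sf1 (Sf) sets flow on bond)
bond 5 stroke at Sf2  (Sf2 (Sf) sets flow on bond)
bond 2 stroke at J3  (J3 flow already set via bond 4)
bond 3 stroke at I1  (prefer integral on I1)
bond 1 stroke at J2  (closing 0-jn rule on J2)
bond 0 stroke at TF1  (through TF1, causality passes straight; one stroke at TF1)
bond 6 stroke at J1  (1-jn J1 has f-setter on 0)

dp_I1/dt = -9*F_Sf1/50 + 9*F_Sf2/50 - 9*p_I1/400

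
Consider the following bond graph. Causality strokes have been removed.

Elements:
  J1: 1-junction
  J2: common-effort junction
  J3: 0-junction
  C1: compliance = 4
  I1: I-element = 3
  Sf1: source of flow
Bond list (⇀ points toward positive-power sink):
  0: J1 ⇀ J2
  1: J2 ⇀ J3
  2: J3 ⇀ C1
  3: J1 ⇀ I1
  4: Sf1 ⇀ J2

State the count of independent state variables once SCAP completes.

2  (C1, I1 all integral)

β4 stroke at Sf1  (Sf1: flow source, stroke at near end)
β2 stroke at J3  (prefer integral on C1)
β1 stroke at J2  (J3 effort already set via bond 2)
β0 stroke at J1  (J2 effort already set via bond 1)
β3 stroke at I1  (J1: last free bond brings flow in)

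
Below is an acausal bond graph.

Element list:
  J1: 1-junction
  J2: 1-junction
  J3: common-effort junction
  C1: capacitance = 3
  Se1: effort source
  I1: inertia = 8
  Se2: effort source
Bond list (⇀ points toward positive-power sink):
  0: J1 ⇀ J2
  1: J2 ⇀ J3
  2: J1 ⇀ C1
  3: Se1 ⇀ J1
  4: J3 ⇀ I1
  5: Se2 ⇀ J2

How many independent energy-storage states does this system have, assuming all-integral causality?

#3 |J1  (source Se1 imposes e)
#5 |J2  (Se2 (Se) sets effort on bond)
#2 |J1  (C1 outputs effort q/C1)
#0 |J2  (J1 needs exactly one f-in)
#1 |J3  (J2 needs exactly one f-in)
#4 |I1  (common-e at J3 fixed by 1)

2  (C1, I1 all integral)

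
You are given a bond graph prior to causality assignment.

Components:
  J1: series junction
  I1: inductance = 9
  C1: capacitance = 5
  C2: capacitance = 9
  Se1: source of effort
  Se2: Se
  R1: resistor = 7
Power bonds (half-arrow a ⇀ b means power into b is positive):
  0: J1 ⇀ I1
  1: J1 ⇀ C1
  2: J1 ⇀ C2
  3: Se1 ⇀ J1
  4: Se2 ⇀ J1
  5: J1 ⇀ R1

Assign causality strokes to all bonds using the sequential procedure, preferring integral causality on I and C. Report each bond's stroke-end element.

bond 0 |I1
bond 1 |J1
bond 2 |J1
bond 3 |J1
bond 4 |J1
bond 5 |J1

bond 3 |J1  (source Se1 imposes e)
bond 4 |J1  (Se2: effort source, stroke at far end)
bond 0 |I1  (I1 integral (f out))
bond 1 |J1  (common-f at J1 fixed by 0)
bond 2 |J1  (J1 flow already set via bond 0)
bond 5 |J1  (J1 flow already set via bond 0)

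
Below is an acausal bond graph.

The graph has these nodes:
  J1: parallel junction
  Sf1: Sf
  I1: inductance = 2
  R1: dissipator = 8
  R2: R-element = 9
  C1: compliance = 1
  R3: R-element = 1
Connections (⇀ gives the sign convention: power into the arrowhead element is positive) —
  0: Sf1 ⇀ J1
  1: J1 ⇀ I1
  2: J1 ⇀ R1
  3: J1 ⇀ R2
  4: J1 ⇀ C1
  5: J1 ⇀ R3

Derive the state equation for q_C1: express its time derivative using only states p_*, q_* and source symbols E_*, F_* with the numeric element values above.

β0 stroke at Sf1  (Sf1 (Sf) sets flow on bond)
β1 stroke at I1  (I1 outputs flow p/I1)
β4 stroke at J1  (C1: C, integral causality)
β2 stroke at R1  (J1: bond 4 brought effort, rest push out)
β3 stroke at R2  (J1: bond 4 brought effort, rest push out)
β5 stroke at R3  (common-e at J1 fixed by 4)

dq_C1/dt = F_Sf1 - p_I1/2 - 89*q_C1/72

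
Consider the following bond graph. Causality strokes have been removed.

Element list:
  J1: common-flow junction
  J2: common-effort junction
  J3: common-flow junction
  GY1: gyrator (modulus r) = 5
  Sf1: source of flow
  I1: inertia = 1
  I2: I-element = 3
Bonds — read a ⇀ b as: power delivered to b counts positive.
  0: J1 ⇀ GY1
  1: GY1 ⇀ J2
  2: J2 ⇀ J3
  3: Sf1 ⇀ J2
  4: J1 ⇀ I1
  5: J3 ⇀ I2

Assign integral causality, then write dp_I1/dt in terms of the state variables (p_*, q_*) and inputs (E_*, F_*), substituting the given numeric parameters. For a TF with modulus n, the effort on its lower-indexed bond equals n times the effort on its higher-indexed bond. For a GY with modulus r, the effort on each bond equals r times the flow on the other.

dp_I1/dt = 5*F_Sf1 - 5*p_I2/3

#3 stroke→Sf1  (Sf1 (Sf) sets flow on bond)
#4 stroke→I1  (prefer integral on I1)
#0 stroke→J1  (J1: bond 4 brought flow, rest push out)
#1 stroke→J2  (GY1: gyrator matches bond 0)
#2 stroke→J3  (common-e at J2 fixed by 1)
#5 stroke→I2  (J3: last free bond brings flow in)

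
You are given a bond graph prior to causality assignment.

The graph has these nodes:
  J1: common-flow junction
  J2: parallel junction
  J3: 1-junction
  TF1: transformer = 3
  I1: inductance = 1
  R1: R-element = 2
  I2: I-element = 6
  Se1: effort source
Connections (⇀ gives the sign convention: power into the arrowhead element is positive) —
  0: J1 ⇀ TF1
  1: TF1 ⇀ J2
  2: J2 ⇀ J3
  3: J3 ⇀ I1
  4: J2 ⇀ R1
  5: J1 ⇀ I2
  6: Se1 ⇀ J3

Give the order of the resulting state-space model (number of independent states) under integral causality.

2  (I1, I2 all integral)

b6 →J3  (Se1 (Se) sets effort on bond)
b3 →I1  (I1 integral (f out))
b2 →J3  (J3: bond 3 brought flow, rest push out)
b5 →I2  (I2 integral (f out))
b0 →J1  (J1: bond 5 brought flow, rest push out)
b1 →TF1  (TF TF1: opposite of bond 0)
b4 →J2  (J2 needs exactly one e-in)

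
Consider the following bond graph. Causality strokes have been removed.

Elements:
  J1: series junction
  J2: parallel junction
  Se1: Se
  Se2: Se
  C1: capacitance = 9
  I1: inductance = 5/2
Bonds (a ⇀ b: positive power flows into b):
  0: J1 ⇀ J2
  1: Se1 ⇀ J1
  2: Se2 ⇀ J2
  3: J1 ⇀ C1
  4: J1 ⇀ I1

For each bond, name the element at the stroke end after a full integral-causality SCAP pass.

b1 |J1  (source Se1 imposes e)
b2 |J2  (Se2 fixes effort; stroke away)
b0 |J1  (J2: bond 2 brought effort, rest push out)
b3 |J1  (C1 integral (e out))
b4 |I1  (J1 needs exactly one f-in)

β0 |J1
β1 |J1
β2 |J2
β3 |J1
β4 |I1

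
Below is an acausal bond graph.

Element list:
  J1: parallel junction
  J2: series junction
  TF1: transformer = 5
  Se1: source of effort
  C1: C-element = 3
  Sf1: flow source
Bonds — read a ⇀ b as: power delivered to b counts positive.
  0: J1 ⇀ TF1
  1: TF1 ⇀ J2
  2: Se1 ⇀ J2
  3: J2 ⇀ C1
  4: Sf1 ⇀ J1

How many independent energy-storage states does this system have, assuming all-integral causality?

b2 stroke→J2  (Se1 (Se) sets effort on bond)
b4 stroke→Sf1  (Sf1 fixes flow; stroke at Sf1)
b0 stroke→J1  (J1: last free bond brings effort in)
b1 stroke→TF1  (TF1 one-in-one-out from 0)
b3 stroke→J2  (common-f at J2 fixed by 1)

1  (C1 all integral)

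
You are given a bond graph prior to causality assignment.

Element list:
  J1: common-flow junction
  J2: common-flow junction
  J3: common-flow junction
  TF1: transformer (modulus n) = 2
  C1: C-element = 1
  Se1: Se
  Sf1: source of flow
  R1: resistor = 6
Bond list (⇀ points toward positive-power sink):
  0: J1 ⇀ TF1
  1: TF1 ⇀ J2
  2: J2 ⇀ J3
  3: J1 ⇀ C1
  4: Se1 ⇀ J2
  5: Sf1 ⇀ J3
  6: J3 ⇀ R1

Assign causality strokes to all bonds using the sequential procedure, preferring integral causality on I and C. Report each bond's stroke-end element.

b4 |J2  (Se1 (Se) sets effort on bond)
b5 |Sf1  (Sf1 fixes flow; stroke at Sf1)
b2 |J3  (1-jn J3 has f-setter on 5)
b6 |J3  (1-jn J3 has f-setter on 5)
b1 |J2  (1-jn J2 has f-setter on 2)
b0 |TF1  (TF1 one-in-one-out from 1)
b3 |J1  (1-jn J1 has f-setter on 0)

b0 →TF1
b1 →J2
b2 →J3
b3 →J1
b4 →J2
b5 →Sf1
b6 →J3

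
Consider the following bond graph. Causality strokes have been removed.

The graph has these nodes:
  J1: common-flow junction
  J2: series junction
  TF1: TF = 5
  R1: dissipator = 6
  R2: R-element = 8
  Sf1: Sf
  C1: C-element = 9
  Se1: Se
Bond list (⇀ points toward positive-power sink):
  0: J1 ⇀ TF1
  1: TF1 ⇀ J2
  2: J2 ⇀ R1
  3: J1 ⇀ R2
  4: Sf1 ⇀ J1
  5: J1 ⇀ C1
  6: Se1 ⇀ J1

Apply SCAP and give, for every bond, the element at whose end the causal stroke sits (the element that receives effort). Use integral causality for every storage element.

b0 stroke→J1
b1 stroke→TF1
b2 stroke→J2
b3 stroke→J1
b4 stroke→Sf1
b5 stroke→J1
b6 stroke→J1

β4 |Sf1  (source Sf1 imposes f)
β6 |J1  (Se1: effort source, stroke at far end)
β0 |J1  (1-jn J1 has f-setter on 4)
β3 |J1  (1-jn J1 has f-setter on 4)
β5 |J1  (1-jn J1 has f-setter on 4)
β1 |TF1  (TF1: transformer flips bond 0)
β2 |J2  (J2: bond 1 brought flow, rest push out)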